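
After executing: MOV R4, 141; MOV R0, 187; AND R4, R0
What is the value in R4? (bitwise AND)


Register state trace:
  MOV R4, 141  → R4 = 141 (0b10001101)
  MOV R0, 187  → R0 = 187 (0b10111011)
  AND R4, R0  → R4 = 141 AND 187 = 137 (0b10001001)
Final: R4 = 137

137


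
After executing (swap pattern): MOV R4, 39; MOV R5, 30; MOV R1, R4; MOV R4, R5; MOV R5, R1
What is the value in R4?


Register state trace (swap pattern):
  MOV R4, 39  → R4 = 39
  MOV R5, 30  → R5 = 30
  MOV R1, R4  → R1 = 39  (save R4)
  MOV R4, R5  → R4 = 30  (R4 gets R5's value)
  MOV R5, R1  → R5 = 39  (R5 gets saved value)
Final: R4 = 30

30


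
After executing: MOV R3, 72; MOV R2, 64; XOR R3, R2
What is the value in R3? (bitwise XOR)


Register state trace:
  MOV R3, 72  → R3 = 72 (0b01001000)
  MOV R2, 64  → R2 = 64 (0b01000000)
  XOR R3, R2  → R3 = 72 XOR 64 = 8 (0b00001000)
Final: R3 = 8

8


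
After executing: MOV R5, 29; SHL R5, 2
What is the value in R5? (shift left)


Register state trace:
  MOV R5, 29  → R5 = 29
  SHL R5, 2  → R5 = 29 << 2 = 29 * 2^2 = 116
Final: R5 = 116

116


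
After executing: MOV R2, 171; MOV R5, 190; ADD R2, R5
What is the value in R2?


Register state trace:
  MOV R2, 171  → R2 = 171
  MOV R5, 190  → R5 = 190
  ADD R2, R5  → R2 = 171 + 190 = 361
Final: R2 = 361

361


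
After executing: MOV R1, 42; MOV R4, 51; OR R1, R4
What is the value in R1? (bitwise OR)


Register state trace:
  MOV R1, 42  → R1 = 42 (0b00101010)
  MOV R4, 51  → R4 = 51 (0b00110011)
  OR R1, R4   → R1 = 42 OR 51 = 59 (0b00111011)
Final: R1 = 59

59


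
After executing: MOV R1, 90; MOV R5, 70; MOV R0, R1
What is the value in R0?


Register state trace:
  MOV R1, 90  → R1 = 90
  MOV R5, 70  → R5 = 70
  MOV R0, R1  → R0 = 90
Final: R0 = 90

90


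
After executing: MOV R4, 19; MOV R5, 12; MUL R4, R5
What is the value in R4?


Register state trace:
  MOV R4, 19  → R4 = 19
  MOV R5, 12  → R5 = 12
  MUL R4, R5  → R4 = 19 * 12 = 228
Final: R4 = 228

228


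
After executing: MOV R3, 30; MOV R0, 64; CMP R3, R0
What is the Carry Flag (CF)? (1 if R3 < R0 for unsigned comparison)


Register state trace:
  MOV R3, 30  → R3 = 30
  MOV R0, 64  → R0 = 64
  CMP R3, R0  → unsigned 30 - 64: borrow occurs
  30 < 64, so CF = 1
CF = 1

1


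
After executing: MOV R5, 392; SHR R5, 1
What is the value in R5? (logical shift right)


Register state trace:
  MOV R5, 392  → R5 = 392
  SHR R5, 1  → R5 = 392 >> 1 = 392 // 2^1 = 196
Final: R5 = 196

196


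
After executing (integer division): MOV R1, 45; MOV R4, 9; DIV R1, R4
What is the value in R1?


Register state trace:
  MOV R1, 45  → R1 = 45
  MOV R4, 9  → R4 = 9
  DIV R1, R4  → R1 = 45 // 9 = 5
Final: R1 = 5

5


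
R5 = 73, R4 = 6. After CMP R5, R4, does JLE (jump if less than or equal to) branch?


Trace:
  R5 = 73, R4 = 6
  CMP R5, R4  → compares 73 vs 6
  JLE checks: is 73 less than or equal to 6?
  73 > 6, so condition is false
Branch taken: No

No


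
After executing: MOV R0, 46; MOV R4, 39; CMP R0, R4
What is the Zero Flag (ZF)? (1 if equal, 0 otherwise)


Register state trace:
  MOV R0, 46  → R0 = 46
  MOV R4, 39  → R4 = 39
  CMP R0, R4  → computes 46 - 39 = 7
  Result is nonzero, so values are not equal
ZF = 0

0


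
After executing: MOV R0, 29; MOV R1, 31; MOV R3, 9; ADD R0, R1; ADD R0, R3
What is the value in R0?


Register state trace:
  MOV R0, 29  → R0 = 29
  MOV R1, 31  → R1 = 31
  MOV R3, 9  → R3 = 9
  ADD R0, R1  → R0 = 29 + 31 = 60
  ADD R0, R3  → R0 = 60 + 9 = 69
Final: R0 = 69

69


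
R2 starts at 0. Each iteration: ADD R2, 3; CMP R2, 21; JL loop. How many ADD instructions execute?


Loop trace (R2 starts at 0, target 21, step 3):
  ADD #1: R2 = 0 + 3 = 3  → 3 < 21, loop
  ADD #2: R2 = 3 + 3 = 6  → 6 < 21, loop
  ADD #3: R2 = 6 + 3 = 9  → 9 < 21, loop
  ADD #4: R2 = 9 + 3 = 12  → 12 < 21, loop
  ADD #5: R2 = 12 + 3 = 15  → 15 < 21, loop
  ADD #6: R2 = 15 + 3 = 18  → 18 < 21, loop
  ADD #7: R2 = 18 + 3 = 21  → 21 >= 21, exit
Total ADD instructions: 7

7


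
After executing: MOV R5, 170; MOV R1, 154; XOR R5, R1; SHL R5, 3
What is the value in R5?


Register state trace:
  MOV R5, 170  → R5 = 170 (0b10101010)
  MOV R1, 154  → R1 = 154 (0b10011010)
  XOR R5, R1  → R5 = 170 XOR 154 = 48 (0b00110000)
  SHL R5, 3  → R5 = 48 << 3 = 384
Final: R5 = 384

384


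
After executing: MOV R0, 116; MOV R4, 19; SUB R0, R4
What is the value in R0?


Register state trace:
  MOV R0, 116  → R0 = 116
  MOV R4, 19  → R4 = 19
  SUB R0, R4  → R0 = 116 - 19 = 97
Final: R0 = 97

97


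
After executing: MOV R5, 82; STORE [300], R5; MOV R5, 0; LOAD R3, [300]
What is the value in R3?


Register and memory trace:
  MOV R5, 82  → R5 = 82
  STORE [300], R5  → mem[300] = 82
  MOV R5, 0  → R5 = 0
  LOAD R3, [300]  → R3 = mem[300] = 82
Final: R3 = 82

82


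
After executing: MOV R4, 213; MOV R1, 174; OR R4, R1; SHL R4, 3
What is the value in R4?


Register state trace:
  MOV R4, 213  → R4 = 213 (0b11010101)
  MOV R1, 174  → R1 = 174 (0b10101110)
  OR R4, R1  → R4 = 213 OR 174 = 255 (0b11111111)
  SHL R4, 3  → R4 = 255 << 3 = 2040
Final: R4 = 2040

2040


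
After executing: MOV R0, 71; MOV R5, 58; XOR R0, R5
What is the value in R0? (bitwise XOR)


Register state trace:
  MOV R0, 71  → R0 = 71 (0b01000111)
  MOV R5, 58  → R5 = 58 (0b00111010)
  XOR R0, R5  → R0 = 71 XOR 58 = 125 (0b01111101)
Final: R0 = 125

125


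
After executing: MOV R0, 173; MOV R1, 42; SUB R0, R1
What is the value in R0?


Register state trace:
  MOV R0, 173  → R0 = 173
  MOV R1, 42  → R1 = 42
  SUB R0, R1  → R0 = 173 - 42 = 131
Final: R0 = 131

131


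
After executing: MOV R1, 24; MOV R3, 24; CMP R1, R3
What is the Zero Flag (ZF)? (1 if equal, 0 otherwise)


Register state trace:
  MOV R1, 24  → R1 = 24
  MOV R3, 24  → R3 = 24
  CMP R1, R3  → computes 24 - 24 = 0
  Result is zero, so values are equal
ZF = 1

1


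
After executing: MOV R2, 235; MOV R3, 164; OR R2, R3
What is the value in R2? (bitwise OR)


Register state trace:
  MOV R2, 235  → R2 = 235 (0b11101011)
  MOV R3, 164  → R3 = 164 (0b10100100)
  OR R2, R3   → R2 = 235 OR 164 = 239 (0b11101111)
Final: R2 = 239

239


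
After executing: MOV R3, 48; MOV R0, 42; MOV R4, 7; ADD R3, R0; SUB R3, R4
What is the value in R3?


Register state trace:
  MOV R3, 48  → R3 = 48
  MOV R0, 42  → R0 = 42
  MOV R4, 7  → R4 = 7
  ADD R3, R0  → R3 = 48 + 42 = 90
  SUB R3, R4  → R3 = 90 - 7 = 83
Final: R3 = 83

83


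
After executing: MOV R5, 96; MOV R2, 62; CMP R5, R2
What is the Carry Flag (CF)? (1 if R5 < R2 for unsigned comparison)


Register state trace:
  MOV R5, 96  → R5 = 96
  MOV R2, 62  → R2 = 62
  CMP R5, R2  → unsigned 96 - 62: no borrow
  96 >= 62, so CF = 0
CF = 0

0


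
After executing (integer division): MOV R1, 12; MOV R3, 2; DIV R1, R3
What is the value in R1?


Register state trace:
  MOV R1, 12  → R1 = 12
  MOV R3, 2  → R3 = 2
  DIV R1, R3  → R1 = 12 // 2 = 6
Final: R1 = 6

6


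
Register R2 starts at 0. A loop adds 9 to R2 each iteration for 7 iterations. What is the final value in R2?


Starting value: R2 = 0
  Iter 1: R2 = 0 + 9 = 9
  Iter 2: R2 = 9 + 9 = 18
  Iter 3: R2 = 18 + 9 = 27
  Iter 4: R2 = 27 + 9 = 36
  Iter 5: R2 = 36 + 9 = 45
  Iter 6: R2 = 45 + 9 = 54
  Iter 7: R2 = 54 + 9 = 63
Final: R2 = 63

63


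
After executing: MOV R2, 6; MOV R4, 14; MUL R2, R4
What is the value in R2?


Register state trace:
  MOV R2, 6  → R2 = 6
  MOV R4, 14  → R4 = 14
  MUL R2, R4  → R2 = 6 * 14 = 84
Final: R2 = 84

84


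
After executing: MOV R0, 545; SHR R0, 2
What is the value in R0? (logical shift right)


Register state trace:
  MOV R0, 545  → R0 = 545
  SHR R0, 2  → R0 = 545 >> 2 = 545 // 2^2 = 136
Final: R0 = 136

136


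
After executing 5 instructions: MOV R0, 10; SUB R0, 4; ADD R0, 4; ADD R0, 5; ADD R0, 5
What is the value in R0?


Register state trace:
  MOV R0, 10  → R0 = 10
  SUB R0, 4  → R0 = 10 - 4 = 6
  ADD R0, 4  → R0 = 6 + 4 = 10
  ADD R0, 5  → R0 = 10 + 5 = 15
  ADD R0, 5  → R0 = 15 + 5 = 20
Final: R0 = 20

20


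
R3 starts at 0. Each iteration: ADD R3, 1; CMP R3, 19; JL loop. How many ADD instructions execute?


Loop trace (R3 starts at 0, target 19, step 1):
  ADD #1: R3 = 0 + 1 = 1  → 1 < 19, loop
  ADD #2: R3 = 1 + 1 = 2  → 2 < 19, loop
  ADD #3: R3 = 2 + 1 = 3  → 3 < 19, loop
  ADD #4: R3 = 3 + 1 = 4  → 4 < 19, loop
  ADD #5: R3 = 4 + 1 = 5  → 5 < 19, loop
  ADD #6: R3 = 5 + 1 = 6  → 6 < 19, loop
  ADD #7: R3 = 6 + 1 = 7  → 7 < 19, loop
  ADD #8: R3 = 7 + 1 = 8  → 8 < 19, loop
  ADD #9: R3 = 8 + 1 = 9  → 9 < 19, loop
  ADD #10: R3 = 9 + 1 = 10  → 10 < 19, loop
  ADD #11: R3 = 10 + 1 = 11  → 11 < 19, loop
  ADD #12: R3 = 11 + 1 = 12  → 12 < 19, loop
  ADD #13: R3 = 12 + 1 = 13  → 13 < 19, loop
  ADD #14: R3 = 13 + 1 = 14  → 14 < 19, loop
  ADD #15: R3 = 14 + 1 = 15  → 15 < 19, loop
  ADD #16: R3 = 15 + 1 = 16  → 16 < 19, loop
  ADD #17: R3 = 16 + 1 = 17  → 17 < 19, loop
  ADD #18: R3 = 17 + 1 = 18  → 18 < 19, loop
  ADD #19: R3 = 18 + 1 = 19  → 19 >= 19, exit
Total ADD instructions: 19

19


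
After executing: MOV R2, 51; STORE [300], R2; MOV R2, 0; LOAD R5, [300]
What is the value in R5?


Register and memory trace:
  MOV R2, 51  → R2 = 51
  STORE [300], R2  → mem[300] = 51
  MOV R2, 0  → R2 = 0
  LOAD R5, [300]  → R5 = mem[300] = 51
Final: R5 = 51

51


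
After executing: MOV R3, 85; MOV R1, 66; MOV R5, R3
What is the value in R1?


Register state trace:
  MOV R3, 85  → R3 = 85
  MOV R1, 66  → R1 = 66
  MOV R5, R3  → R5 = 85
Final: R1 = 66

66


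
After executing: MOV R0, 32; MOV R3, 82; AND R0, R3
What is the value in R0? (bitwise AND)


Register state trace:
  MOV R0, 32  → R0 = 32 (0b00100000)
  MOV R3, 82  → R3 = 82 (0b01010010)
  AND R0, R3  → R0 = 32 AND 82 = 0 (0b00000000)
Final: R0 = 0

0


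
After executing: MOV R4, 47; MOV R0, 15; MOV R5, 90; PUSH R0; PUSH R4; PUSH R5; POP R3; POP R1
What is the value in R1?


Stack trace (top is rightmost):
  MOV R4, 47  → R4 = 47
  MOV R0, 15  → R0 = 15
  MOV R5, 90  → R5 = 90
  PUSH R0  → stack: [15]
  PUSH R4  → stack: [15, 47]
  PUSH R5  → stack: [15, 47, 90]
  POP R3  → R3 = 90, stack: [15, 47]
  POP R1  → R1 = 47, stack: [15]
Final: R1 = 47

47


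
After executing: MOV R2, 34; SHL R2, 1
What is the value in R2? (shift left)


Register state trace:
  MOV R2, 34  → R2 = 34
  SHL R2, 1  → R2 = 34 << 1 = 34 * 2^1 = 68
Final: R2 = 68

68


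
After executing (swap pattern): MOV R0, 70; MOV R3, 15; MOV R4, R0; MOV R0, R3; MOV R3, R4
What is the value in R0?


Register state trace (swap pattern):
  MOV R0, 70  → R0 = 70
  MOV R3, 15  → R3 = 15
  MOV R4, R0  → R4 = 70  (save R0)
  MOV R0, R3  → R0 = 15  (R0 gets R3's value)
  MOV R3, R4  → R3 = 70  (R3 gets saved value)
Final: R0 = 15

15


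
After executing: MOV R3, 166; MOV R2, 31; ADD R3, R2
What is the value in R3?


Register state trace:
  MOV R3, 166  → R3 = 166
  MOV R2, 31  → R2 = 31
  ADD R3, R2  → R3 = 166 + 31 = 197
Final: R3 = 197

197


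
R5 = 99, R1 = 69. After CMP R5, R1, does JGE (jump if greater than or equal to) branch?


Trace:
  R5 = 99, R1 = 69
  CMP R5, R1  → compares 99 vs 69
  JGE checks: is 99 greater than or equal to 69?
  99 > 69, so condition is true
Branch taken: Yes

Yes


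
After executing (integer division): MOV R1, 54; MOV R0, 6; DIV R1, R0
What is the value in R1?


Register state trace:
  MOV R1, 54  → R1 = 54
  MOV R0, 6  → R0 = 6
  DIV R1, R0  → R1 = 54 // 6 = 9
Final: R1 = 9

9


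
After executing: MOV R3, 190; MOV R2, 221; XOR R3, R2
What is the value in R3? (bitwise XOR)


Register state trace:
  MOV R3, 190  → R3 = 190 (0b10111110)
  MOV R2, 221  → R2 = 221 (0b11011101)
  XOR R3, R2  → R3 = 190 XOR 221 = 99 (0b01100011)
Final: R3 = 99

99


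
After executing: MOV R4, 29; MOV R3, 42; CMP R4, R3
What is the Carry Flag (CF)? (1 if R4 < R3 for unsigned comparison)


Register state trace:
  MOV R4, 29  → R4 = 29
  MOV R3, 42  → R3 = 42
  CMP R4, R3  → unsigned 29 - 42: borrow occurs
  29 < 42, so CF = 1
CF = 1

1


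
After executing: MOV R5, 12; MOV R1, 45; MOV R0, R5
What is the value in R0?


Register state trace:
  MOV R5, 12  → R5 = 12
  MOV R1, 45  → R1 = 45
  MOV R0, R5  → R0 = 12
Final: R0 = 12

12


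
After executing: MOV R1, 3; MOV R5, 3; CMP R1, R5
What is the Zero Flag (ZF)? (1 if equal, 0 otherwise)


Register state trace:
  MOV R1, 3  → R1 = 3
  MOV R5, 3  → R5 = 3
  CMP R1, R5  → computes 3 - 3 = 0
  Result is zero, so values are equal
ZF = 1

1


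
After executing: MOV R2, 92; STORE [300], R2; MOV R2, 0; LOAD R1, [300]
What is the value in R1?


Register and memory trace:
  MOV R2, 92  → R2 = 92
  STORE [300], R2  → mem[300] = 92
  MOV R2, 0  → R2 = 0
  LOAD R1, [300]  → R1 = mem[300] = 92
Final: R1 = 92

92


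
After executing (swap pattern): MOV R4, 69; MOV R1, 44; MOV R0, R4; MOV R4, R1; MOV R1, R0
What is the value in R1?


Register state trace (swap pattern):
  MOV R4, 69  → R4 = 69
  MOV R1, 44  → R1 = 44
  MOV R0, R4  → R0 = 69  (save R4)
  MOV R4, R1  → R4 = 44  (R4 gets R1's value)
  MOV R1, R0  → R1 = 69  (R1 gets saved value)
Final: R1 = 69

69


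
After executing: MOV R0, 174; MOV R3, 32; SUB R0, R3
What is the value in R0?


Register state trace:
  MOV R0, 174  → R0 = 174
  MOV R3, 32  → R3 = 32
  SUB R0, R3  → R0 = 174 - 32 = 142
Final: R0 = 142

142


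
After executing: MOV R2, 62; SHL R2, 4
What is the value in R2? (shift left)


Register state trace:
  MOV R2, 62  → R2 = 62
  SHL R2, 4  → R2 = 62 << 4 = 62 * 2^4 = 992
Final: R2 = 992

992


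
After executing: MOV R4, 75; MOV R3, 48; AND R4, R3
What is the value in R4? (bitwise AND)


Register state trace:
  MOV R4, 75  → R4 = 75 (0b01001011)
  MOV R3, 48  → R3 = 48 (0b00110000)
  AND R4, R3  → R4 = 75 AND 48 = 0 (0b00000000)
Final: R4 = 0

0


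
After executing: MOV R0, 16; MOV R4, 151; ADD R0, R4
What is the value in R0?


Register state trace:
  MOV R0, 16  → R0 = 16
  MOV R4, 151  → R4 = 151
  ADD R0, R4  → R0 = 16 + 151 = 167
Final: R0 = 167

167


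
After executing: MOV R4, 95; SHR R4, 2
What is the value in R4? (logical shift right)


Register state trace:
  MOV R4, 95  → R4 = 95
  SHR R4, 2  → R4 = 95 >> 2 = 95 // 2^2 = 23
Final: R4 = 23

23


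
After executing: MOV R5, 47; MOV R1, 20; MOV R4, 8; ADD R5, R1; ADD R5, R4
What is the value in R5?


Register state trace:
  MOV R5, 47  → R5 = 47
  MOV R1, 20  → R1 = 20
  MOV R4, 8  → R4 = 8
  ADD R5, R1  → R5 = 47 + 20 = 67
  ADD R5, R4  → R5 = 67 + 8 = 75
Final: R5 = 75

75


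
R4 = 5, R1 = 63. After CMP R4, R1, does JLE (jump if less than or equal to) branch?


Trace:
  R4 = 5, R1 = 63
  CMP R4, R1  → compares 5 vs 63
  JLE checks: is 5 less than or equal to 63?
  5 < 63, so condition is true
Branch taken: Yes

Yes


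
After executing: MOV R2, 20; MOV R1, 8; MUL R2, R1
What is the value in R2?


Register state trace:
  MOV R2, 20  → R2 = 20
  MOV R1, 8  → R1 = 8
  MUL R2, R1  → R2 = 20 * 8 = 160
Final: R2 = 160

160


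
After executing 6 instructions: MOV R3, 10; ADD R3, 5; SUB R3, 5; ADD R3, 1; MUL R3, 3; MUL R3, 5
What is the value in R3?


Register state trace:
  MOV R3, 10  → R3 = 10
  ADD R3, 5  → R3 = 10 + 5 = 15
  SUB R3, 5  → R3 = 15 - 5 = 10
  ADD R3, 1  → R3 = 10 + 1 = 11
  MUL R3, 3  → R3 = 11 * 3 = 33
  MUL R3, 5  → R3 = 33 * 5 = 165
Final: R3 = 165

165


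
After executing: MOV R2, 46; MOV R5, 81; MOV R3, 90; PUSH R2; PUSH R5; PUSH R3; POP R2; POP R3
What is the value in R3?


Stack trace (top is rightmost):
  MOV R2, 46  → R2 = 46
  MOV R5, 81  → R5 = 81
  MOV R3, 90  → R3 = 90
  PUSH R2  → stack: [46]
  PUSH R5  → stack: [46, 81]
  PUSH R3  → stack: [46, 81, 90]
  POP R2  → R2 = 90, stack: [46, 81]
  POP R3  → R3 = 81, stack: [46]
Final: R3 = 81

81


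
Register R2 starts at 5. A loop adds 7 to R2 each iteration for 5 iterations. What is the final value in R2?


Starting value: R2 = 5
  Iter 1: R2 = 5 + 7 = 12
  Iter 2: R2 = 12 + 7 = 19
  Iter 3: R2 = 19 + 7 = 26
  Iter 4: R2 = 26 + 7 = 33
  Iter 5: R2 = 33 + 7 = 40
Final: R2 = 40

40


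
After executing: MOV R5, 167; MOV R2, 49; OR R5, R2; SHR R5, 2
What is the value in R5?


Register state trace:
  MOV R5, 167  → R5 = 167 (0b10100111)
  MOV R2, 49  → R2 = 49 (0b00110001)
  OR R5, R2  → R5 = 167 OR 49 = 183 (0b10110111)
  SHR R5, 2  → R5 = 183 >> 2 = 45
Final: R5 = 45

45


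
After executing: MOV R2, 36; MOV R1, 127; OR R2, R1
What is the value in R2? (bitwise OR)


Register state trace:
  MOV R2, 36  → R2 = 36 (0b00100100)
  MOV R1, 127  → R1 = 127 (0b01111111)
  OR R2, R1   → R2 = 36 OR 127 = 127 (0b01111111)
Final: R2 = 127

127


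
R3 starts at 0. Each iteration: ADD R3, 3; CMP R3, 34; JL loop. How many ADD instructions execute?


Loop trace (R3 starts at 0, target 34, step 3):
  ADD #1: R3 = 0 + 3 = 3  → 3 < 34, loop
  ADD #2: R3 = 3 + 3 = 6  → 6 < 34, loop
  ADD #3: R3 = 6 + 3 = 9  → 9 < 34, loop
  ADD #4: R3 = 9 + 3 = 12  → 12 < 34, loop
  ADD #5: R3 = 12 + 3 = 15  → 15 < 34, loop
  ADD #6: R3 = 15 + 3 = 18  → 18 < 34, loop
  ADD #7: R3 = 18 + 3 = 21  → 21 < 34, loop
  ADD #8: R3 = 21 + 3 = 24  → 24 < 34, loop
  ADD #9: R3 = 24 + 3 = 27  → 27 < 34, loop
  ADD #10: R3 = 27 + 3 = 30  → 30 < 34, loop
  ADD #11: R3 = 30 + 3 = 33  → 33 < 34, loop
  ADD #12: R3 = 33 + 3 = 36  → 36 >= 34, exit
Total ADD instructions: 12

12


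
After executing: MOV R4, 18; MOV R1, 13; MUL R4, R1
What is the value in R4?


Register state trace:
  MOV R4, 18  → R4 = 18
  MOV R1, 13  → R1 = 13
  MUL R4, R1  → R4 = 18 * 13 = 234
Final: R4 = 234

234


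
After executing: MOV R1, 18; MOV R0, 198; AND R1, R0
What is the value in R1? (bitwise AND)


Register state trace:
  MOV R1, 18  → R1 = 18 (0b00010010)
  MOV R0, 198  → R0 = 198 (0b11000110)
  AND R1, R0  → R1 = 18 AND 198 = 2 (0b00000010)
Final: R1 = 2

2


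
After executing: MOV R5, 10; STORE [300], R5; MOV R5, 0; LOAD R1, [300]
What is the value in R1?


Register and memory trace:
  MOV R5, 10  → R5 = 10
  STORE [300], R5  → mem[300] = 10
  MOV R5, 0  → R5 = 0
  LOAD R1, [300]  → R1 = mem[300] = 10
Final: R1 = 10

10


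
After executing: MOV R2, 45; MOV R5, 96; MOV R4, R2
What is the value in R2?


Register state trace:
  MOV R2, 45  → R2 = 45
  MOV R5, 96  → R5 = 96
  MOV R4, R2  → R4 = 45
Final: R2 = 45

45


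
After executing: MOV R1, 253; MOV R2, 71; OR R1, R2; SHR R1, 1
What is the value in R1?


Register state trace:
  MOV R1, 253  → R1 = 253 (0b11111101)
  MOV R2, 71  → R2 = 71 (0b01000111)
  OR R1, R2  → R1 = 253 OR 71 = 255 (0b11111111)
  SHR R1, 1  → R1 = 255 >> 1 = 127
Final: R1 = 127

127


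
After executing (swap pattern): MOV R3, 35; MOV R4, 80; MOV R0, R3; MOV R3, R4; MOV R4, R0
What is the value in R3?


Register state trace (swap pattern):
  MOV R3, 35  → R3 = 35
  MOV R4, 80  → R4 = 80
  MOV R0, R3  → R0 = 35  (save R3)
  MOV R3, R4  → R3 = 80  (R3 gets R4's value)
  MOV R4, R0  → R4 = 35  (R4 gets saved value)
Final: R3 = 80

80


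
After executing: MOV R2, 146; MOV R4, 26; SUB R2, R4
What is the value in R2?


Register state trace:
  MOV R2, 146  → R2 = 146
  MOV R4, 26  → R4 = 26
  SUB R2, R4  → R2 = 146 - 26 = 120
Final: R2 = 120

120


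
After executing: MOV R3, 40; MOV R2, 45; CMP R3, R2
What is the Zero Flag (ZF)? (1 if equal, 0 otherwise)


Register state trace:
  MOV R3, 40  → R3 = 40
  MOV R2, 45  → R2 = 45
  CMP R3, R2  → computes 40 - 45 = -5
  Result is nonzero, so values are not equal
ZF = 0

0


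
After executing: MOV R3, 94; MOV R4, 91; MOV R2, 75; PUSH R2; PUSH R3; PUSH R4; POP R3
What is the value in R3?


Stack trace (top is rightmost):
  MOV R3, 94  → R3 = 94
  MOV R4, 91  → R4 = 91
  MOV R2, 75  → R2 = 75
  PUSH R2  → stack: [75]
  PUSH R3  → stack: [75, 94]
  PUSH R4  → stack: [75, 94, 91]
  POP R3  → R3 = 91, stack: [75, 94]
Final: R3 = 91

91


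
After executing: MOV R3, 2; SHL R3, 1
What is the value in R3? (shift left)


Register state trace:
  MOV R3, 2  → R3 = 2
  SHL R3, 1  → R3 = 2 << 1 = 2 * 2^1 = 4
Final: R3 = 4

4


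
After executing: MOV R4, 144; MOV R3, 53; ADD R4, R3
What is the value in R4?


Register state trace:
  MOV R4, 144  → R4 = 144
  MOV R3, 53  → R3 = 53
  ADD R4, R3  → R4 = 144 + 53 = 197
Final: R4 = 197

197


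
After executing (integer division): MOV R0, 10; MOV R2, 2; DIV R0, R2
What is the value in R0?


Register state trace:
  MOV R0, 10  → R0 = 10
  MOV R2, 2  → R2 = 2
  DIV R0, R2  → R0 = 10 // 2 = 5
Final: R0 = 5

5


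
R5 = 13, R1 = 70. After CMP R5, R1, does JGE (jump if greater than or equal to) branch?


Trace:
  R5 = 13, R1 = 70
  CMP R5, R1  → compares 13 vs 70
  JGE checks: is 13 greater than or equal to 70?
  13 < 70, so condition is false
Branch taken: No

No


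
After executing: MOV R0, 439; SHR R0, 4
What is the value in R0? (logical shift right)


Register state trace:
  MOV R0, 439  → R0 = 439
  SHR R0, 4  → R0 = 439 >> 4 = 439 // 2^4 = 27
Final: R0 = 27

27


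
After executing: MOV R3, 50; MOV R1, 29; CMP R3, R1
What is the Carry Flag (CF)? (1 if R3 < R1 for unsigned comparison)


Register state trace:
  MOV R3, 50  → R3 = 50
  MOV R1, 29  → R1 = 29
  CMP R3, R1  → unsigned 50 - 29: no borrow
  50 >= 29, so CF = 0
CF = 0

0


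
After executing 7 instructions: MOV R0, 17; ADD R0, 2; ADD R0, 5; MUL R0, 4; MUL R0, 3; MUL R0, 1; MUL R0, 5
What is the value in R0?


Register state trace:
  MOV R0, 17  → R0 = 17
  ADD R0, 2  → R0 = 17 + 2 = 19
  ADD R0, 5  → R0 = 19 + 5 = 24
  MUL R0, 4  → R0 = 24 * 4 = 96
  MUL R0, 3  → R0 = 96 * 3 = 288
  MUL R0, 1  → R0 = 288 * 1 = 288
  MUL R0, 5  → R0 = 288 * 5 = 1440
Final: R0 = 1440

1440


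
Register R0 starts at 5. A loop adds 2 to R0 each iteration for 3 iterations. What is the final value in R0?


Starting value: R0 = 5
  Iter 1: R0 = 5 + 2 = 7
  Iter 2: R0 = 7 + 2 = 9
  Iter 3: R0 = 9 + 2 = 11
Final: R0 = 11

11


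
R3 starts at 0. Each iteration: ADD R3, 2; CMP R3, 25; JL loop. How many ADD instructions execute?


Loop trace (R3 starts at 0, target 25, step 2):
  ADD #1: R3 = 0 + 2 = 2  → 2 < 25, loop
  ADD #2: R3 = 2 + 2 = 4  → 4 < 25, loop
  ADD #3: R3 = 4 + 2 = 6  → 6 < 25, loop
  ADD #4: R3 = 6 + 2 = 8  → 8 < 25, loop
  ADD #5: R3 = 8 + 2 = 10  → 10 < 25, loop
  ADD #6: R3 = 10 + 2 = 12  → 12 < 25, loop
  ADD #7: R3 = 12 + 2 = 14  → 14 < 25, loop
  ADD #8: R3 = 14 + 2 = 16  → 16 < 25, loop
  ADD #9: R3 = 16 + 2 = 18  → 18 < 25, loop
  ADD #10: R3 = 18 + 2 = 20  → 20 < 25, loop
  ADD #11: R3 = 20 + 2 = 22  → 22 < 25, loop
  ADD #12: R3 = 22 + 2 = 24  → 24 < 25, loop
  ADD #13: R3 = 24 + 2 = 26  → 26 >= 25, exit
Total ADD instructions: 13

13


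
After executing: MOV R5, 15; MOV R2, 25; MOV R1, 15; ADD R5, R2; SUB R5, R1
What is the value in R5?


Register state trace:
  MOV R5, 15  → R5 = 15
  MOV R2, 25  → R2 = 25
  MOV R1, 15  → R1 = 15
  ADD R5, R2  → R5 = 15 + 25 = 40
  SUB R5, R1  → R5 = 40 - 15 = 25
Final: R5 = 25

25


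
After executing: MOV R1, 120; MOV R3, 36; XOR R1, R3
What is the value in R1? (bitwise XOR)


Register state trace:
  MOV R1, 120  → R1 = 120 (0b01111000)
  MOV R3, 36  → R3 = 36 (0b00100100)
  XOR R1, R3  → R1 = 120 XOR 36 = 92 (0b01011100)
Final: R1 = 92

92


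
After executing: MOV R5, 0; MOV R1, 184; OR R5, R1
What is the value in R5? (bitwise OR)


Register state trace:
  MOV R5, 0  → R5 = 0 (0b00000000)
  MOV R1, 184  → R1 = 184 (0b10111000)
  OR R5, R1   → R5 = 0 OR 184 = 184 (0b10111000)
Final: R5 = 184

184


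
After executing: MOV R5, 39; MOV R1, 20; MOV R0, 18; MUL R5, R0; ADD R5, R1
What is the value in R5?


Register state trace:
  MOV R5, 39  → R5 = 39
  MOV R1, 20  → R1 = 20
  MOV R0, 18  → R0 = 18
  MUL R5, R0  → R5 = 39 * 18 = 702
  ADD R5, R1  → R5 = 702 + 20 = 722
Final: R5 = 722

722


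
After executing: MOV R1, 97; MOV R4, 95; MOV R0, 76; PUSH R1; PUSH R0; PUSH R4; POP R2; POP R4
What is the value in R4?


Stack trace (top is rightmost):
  MOV R1, 97  → R1 = 97
  MOV R4, 95  → R4 = 95
  MOV R0, 76  → R0 = 76
  PUSH R1  → stack: [97]
  PUSH R0  → stack: [97, 76]
  PUSH R4  → stack: [97, 76, 95]
  POP R2  → R2 = 95, stack: [97, 76]
  POP R4  → R4 = 76, stack: [97]
Final: R4 = 76

76


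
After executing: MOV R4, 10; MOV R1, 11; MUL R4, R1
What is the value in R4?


Register state trace:
  MOV R4, 10  → R4 = 10
  MOV R1, 11  → R1 = 11
  MUL R4, R1  → R4 = 10 * 11 = 110
Final: R4 = 110

110


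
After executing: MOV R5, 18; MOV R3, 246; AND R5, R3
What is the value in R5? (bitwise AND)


Register state trace:
  MOV R5, 18  → R5 = 18 (0b00010010)
  MOV R3, 246  → R3 = 246 (0b11110110)
  AND R5, R3  → R5 = 18 AND 246 = 18 (0b00010010)
Final: R5 = 18

18


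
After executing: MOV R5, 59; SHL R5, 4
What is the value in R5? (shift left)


Register state trace:
  MOV R5, 59  → R5 = 59
  SHL R5, 4  → R5 = 59 << 4 = 59 * 2^4 = 944
Final: R5 = 944

944


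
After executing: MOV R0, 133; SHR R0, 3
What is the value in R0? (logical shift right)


Register state trace:
  MOV R0, 133  → R0 = 133
  SHR R0, 3  → R0 = 133 >> 3 = 133 // 2^3 = 16
Final: R0 = 16

16


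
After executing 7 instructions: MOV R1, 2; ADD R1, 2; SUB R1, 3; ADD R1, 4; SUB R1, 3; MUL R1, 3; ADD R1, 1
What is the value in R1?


Register state trace:
  MOV R1, 2  → R1 = 2
  ADD R1, 2  → R1 = 2 + 2 = 4
  SUB R1, 3  → R1 = 4 - 3 = 1
  ADD R1, 4  → R1 = 1 + 4 = 5
  SUB R1, 3  → R1 = 5 - 3 = 2
  MUL R1, 3  → R1 = 2 * 3 = 6
  ADD R1, 1  → R1 = 6 + 1 = 7
Final: R1 = 7

7


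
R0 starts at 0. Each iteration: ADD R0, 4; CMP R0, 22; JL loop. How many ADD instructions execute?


Loop trace (R0 starts at 0, target 22, step 4):
  ADD #1: R0 = 0 + 4 = 4  → 4 < 22, loop
  ADD #2: R0 = 4 + 4 = 8  → 8 < 22, loop
  ADD #3: R0 = 8 + 4 = 12  → 12 < 22, loop
  ADD #4: R0 = 12 + 4 = 16  → 16 < 22, loop
  ADD #5: R0 = 16 + 4 = 20  → 20 < 22, loop
  ADD #6: R0 = 20 + 4 = 24  → 24 >= 22, exit
Total ADD instructions: 6

6


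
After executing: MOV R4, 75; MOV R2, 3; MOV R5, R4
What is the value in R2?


Register state trace:
  MOV R4, 75  → R4 = 75
  MOV R2, 3  → R2 = 3
  MOV R5, R4  → R5 = 75
Final: R2 = 3

3


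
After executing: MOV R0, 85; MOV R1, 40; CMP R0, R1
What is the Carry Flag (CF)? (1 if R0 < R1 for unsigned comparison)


Register state trace:
  MOV R0, 85  → R0 = 85
  MOV R1, 40  → R1 = 40
  CMP R0, R1  → unsigned 85 - 40: no borrow
  85 >= 40, so CF = 0
CF = 0

0


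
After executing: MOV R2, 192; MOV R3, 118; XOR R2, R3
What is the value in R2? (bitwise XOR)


Register state trace:
  MOV R2, 192  → R2 = 192 (0b11000000)
  MOV R3, 118  → R3 = 118 (0b01110110)
  XOR R2, R3  → R2 = 192 XOR 118 = 182 (0b10110110)
Final: R2 = 182

182


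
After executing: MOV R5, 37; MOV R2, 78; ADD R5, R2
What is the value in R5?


Register state trace:
  MOV R5, 37  → R5 = 37
  MOV R2, 78  → R2 = 78
  ADD R5, R2  → R5 = 37 + 78 = 115
Final: R5 = 115

115


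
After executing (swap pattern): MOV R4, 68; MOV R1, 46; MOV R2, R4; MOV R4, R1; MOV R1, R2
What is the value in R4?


Register state trace (swap pattern):
  MOV R4, 68  → R4 = 68
  MOV R1, 46  → R1 = 46
  MOV R2, R4  → R2 = 68  (save R4)
  MOV R4, R1  → R4 = 46  (R4 gets R1's value)
  MOV R1, R2  → R1 = 68  (R1 gets saved value)
Final: R4 = 46

46


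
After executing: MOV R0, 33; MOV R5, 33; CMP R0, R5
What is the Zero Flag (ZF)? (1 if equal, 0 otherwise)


Register state trace:
  MOV R0, 33  → R0 = 33
  MOV R5, 33  → R5 = 33
  CMP R0, R5  → computes 33 - 33 = 0
  Result is zero, so values are equal
ZF = 1

1


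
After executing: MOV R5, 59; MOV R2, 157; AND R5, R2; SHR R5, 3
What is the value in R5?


Register state trace:
  MOV R5, 59  → R5 = 59 (0b00111011)
  MOV R2, 157  → R2 = 157 (0b10011101)
  AND R5, R2  → R5 = 59 AND 157 = 25 (0b00011001)
  SHR R5, 3  → R5 = 25 >> 3 = 3
Final: R5 = 3

3


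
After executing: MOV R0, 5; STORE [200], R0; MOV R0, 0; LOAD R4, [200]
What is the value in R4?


Register and memory trace:
  MOV R0, 5  → R0 = 5
  STORE [200], R0  → mem[200] = 5
  MOV R0, 0  → R0 = 0
  LOAD R4, [200]  → R4 = mem[200] = 5
Final: R4 = 5

5


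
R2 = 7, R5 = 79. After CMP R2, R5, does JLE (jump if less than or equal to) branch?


Trace:
  R2 = 7, R5 = 79
  CMP R2, R5  → compares 7 vs 79
  JLE checks: is 7 less than or equal to 79?
  7 < 79, so condition is true
Branch taken: Yes

Yes


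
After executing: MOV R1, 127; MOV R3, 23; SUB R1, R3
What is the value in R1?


Register state trace:
  MOV R1, 127  → R1 = 127
  MOV R3, 23  → R3 = 23
  SUB R1, R3  → R1 = 127 - 23 = 104
Final: R1 = 104

104


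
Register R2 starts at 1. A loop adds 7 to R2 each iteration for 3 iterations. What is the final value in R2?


Starting value: R2 = 1
  Iter 1: R2 = 1 + 7 = 8
  Iter 2: R2 = 8 + 7 = 15
  Iter 3: R2 = 15 + 7 = 22
Final: R2 = 22

22


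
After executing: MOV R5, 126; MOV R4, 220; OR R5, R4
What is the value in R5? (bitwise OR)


Register state trace:
  MOV R5, 126  → R5 = 126 (0b01111110)
  MOV R4, 220  → R4 = 220 (0b11011100)
  OR R5, R4   → R5 = 126 OR 220 = 254 (0b11111110)
Final: R5 = 254

254


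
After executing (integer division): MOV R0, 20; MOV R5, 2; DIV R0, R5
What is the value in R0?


Register state trace:
  MOV R0, 20  → R0 = 20
  MOV R5, 2  → R5 = 2
  DIV R0, R5  → R0 = 20 // 2 = 10
Final: R0 = 10

10


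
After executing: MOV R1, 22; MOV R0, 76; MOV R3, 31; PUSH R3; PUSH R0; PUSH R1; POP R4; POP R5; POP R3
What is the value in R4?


Stack trace (top is rightmost):
  MOV R1, 22  → R1 = 22
  MOV R0, 76  → R0 = 76
  MOV R3, 31  → R3 = 31
  PUSH R3  → stack: [31]
  PUSH R0  → stack: [31, 76]
  PUSH R1  → stack: [31, 76, 22]
  POP R4  → R4 = 22, stack: [31, 76]
  POP R5  → R5 = 76, stack: [31]
  POP R3  → R3 = 31, stack: []
Final: R4 = 22

22


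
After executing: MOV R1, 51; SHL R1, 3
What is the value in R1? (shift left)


Register state trace:
  MOV R1, 51  → R1 = 51
  SHL R1, 3  → R1 = 51 << 3 = 51 * 2^3 = 408
Final: R1 = 408

408


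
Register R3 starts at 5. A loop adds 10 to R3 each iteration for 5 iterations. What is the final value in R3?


Starting value: R3 = 5
  Iter 1: R3 = 5 + 10 = 15
  Iter 2: R3 = 15 + 10 = 25
  Iter 3: R3 = 25 + 10 = 35
  Iter 4: R3 = 35 + 10 = 45
  Iter 5: R3 = 45 + 10 = 55
Final: R3 = 55

55


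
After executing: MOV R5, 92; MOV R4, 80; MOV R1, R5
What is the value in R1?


Register state trace:
  MOV R5, 92  → R5 = 92
  MOV R4, 80  → R4 = 80
  MOV R1, R5  → R1 = 92
Final: R1 = 92

92


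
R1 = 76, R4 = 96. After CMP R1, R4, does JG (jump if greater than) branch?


Trace:
  R1 = 76, R4 = 96
  CMP R1, R4  → compares 76 vs 96
  JG checks: is 76 greater than 96?
  76 < 96, so condition is false
Branch taken: No

No


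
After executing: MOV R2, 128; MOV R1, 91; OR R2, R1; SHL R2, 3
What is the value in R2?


Register state trace:
  MOV R2, 128  → R2 = 128 (0b10000000)
  MOV R1, 91  → R1 = 91 (0b01011011)
  OR R2, R1  → R2 = 128 OR 91 = 219 (0b11011011)
  SHL R2, 3  → R2 = 219 << 3 = 1752
Final: R2 = 1752

1752


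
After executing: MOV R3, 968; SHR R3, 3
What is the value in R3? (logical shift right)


Register state trace:
  MOV R3, 968  → R3 = 968
  SHR R3, 3  → R3 = 968 >> 3 = 968 // 2^3 = 121
Final: R3 = 121

121


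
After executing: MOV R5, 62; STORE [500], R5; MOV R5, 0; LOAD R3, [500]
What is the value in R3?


Register and memory trace:
  MOV R5, 62  → R5 = 62
  STORE [500], R5  → mem[500] = 62
  MOV R5, 0  → R5 = 0
  LOAD R3, [500]  → R3 = mem[500] = 62
Final: R3 = 62

62


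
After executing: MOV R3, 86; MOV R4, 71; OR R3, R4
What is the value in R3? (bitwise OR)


Register state trace:
  MOV R3, 86  → R3 = 86 (0b01010110)
  MOV R4, 71  → R4 = 71 (0b01000111)
  OR R3, R4   → R3 = 86 OR 71 = 87 (0b01010111)
Final: R3 = 87

87


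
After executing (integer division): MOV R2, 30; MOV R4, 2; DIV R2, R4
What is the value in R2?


Register state trace:
  MOV R2, 30  → R2 = 30
  MOV R4, 2  → R4 = 2
  DIV R2, R4  → R2 = 30 // 2 = 15
Final: R2 = 15

15


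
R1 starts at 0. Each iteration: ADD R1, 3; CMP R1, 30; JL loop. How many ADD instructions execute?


Loop trace (R1 starts at 0, target 30, step 3):
  ADD #1: R1 = 0 + 3 = 3  → 3 < 30, loop
  ADD #2: R1 = 3 + 3 = 6  → 6 < 30, loop
  ADD #3: R1 = 6 + 3 = 9  → 9 < 30, loop
  ADD #4: R1 = 9 + 3 = 12  → 12 < 30, loop
  ADD #5: R1 = 12 + 3 = 15  → 15 < 30, loop
  ADD #6: R1 = 15 + 3 = 18  → 18 < 30, loop
  ADD #7: R1 = 18 + 3 = 21  → 21 < 30, loop
  ADD #8: R1 = 21 + 3 = 24  → 24 < 30, loop
  ADD #9: R1 = 24 + 3 = 27  → 27 < 30, loop
  ADD #10: R1 = 27 + 3 = 30  → 30 >= 30, exit
Total ADD instructions: 10

10


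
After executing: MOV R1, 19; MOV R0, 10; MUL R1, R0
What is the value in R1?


Register state trace:
  MOV R1, 19  → R1 = 19
  MOV R0, 10  → R0 = 10
  MUL R1, R0  → R1 = 19 * 10 = 190
Final: R1 = 190

190


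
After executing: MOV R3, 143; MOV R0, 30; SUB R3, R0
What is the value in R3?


Register state trace:
  MOV R3, 143  → R3 = 143
  MOV R0, 30  → R0 = 30
  SUB R3, R0  → R3 = 143 - 30 = 113
Final: R3 = 113

113


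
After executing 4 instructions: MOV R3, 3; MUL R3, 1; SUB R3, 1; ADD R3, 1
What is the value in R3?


Register state trace:
  MOV R3, 3  → R3 = 3
  MUL R3, 1  → R3 = 3 * 1 = 3
  SUB R3, 1  → R3 = 3 - 1 = 2
  ADD R3, 1  → R3 = 2 + 1 = 3
Final: R3 = 3

3


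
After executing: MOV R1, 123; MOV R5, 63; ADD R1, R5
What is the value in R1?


Register state trace:
  MOV R1, 123  → R1 = 123
  MOV R5, 63  → R5 = 63
  ADD R1, R5  → R1 = 123 + 63 = 186
Final: R1 = 186

186


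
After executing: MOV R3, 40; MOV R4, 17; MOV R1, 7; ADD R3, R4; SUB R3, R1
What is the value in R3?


Register state trace:
  MOV R3, 40  → R3 = 40
  MOV R4, 17  → R4 = 17
  MOV R1, 7  → R1 = 7
  ADD R3, R4  → R3 = 40 + 17 = 57
  SUB R3, R1  → R3 = 57 - 7 = 50
Final: R3 = 50

50


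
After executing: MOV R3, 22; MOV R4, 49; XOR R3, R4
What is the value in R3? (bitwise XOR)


Register state trace:
  MOV R3, 22  → R3 = 22 (0b00010110)
  MOV R4, 49  → R4 = 49 (0b00110001)
  XOR R3, R4  → R3 = 22 XOR 49 = 39 (0b00100111)
Final: R3 = 39

39


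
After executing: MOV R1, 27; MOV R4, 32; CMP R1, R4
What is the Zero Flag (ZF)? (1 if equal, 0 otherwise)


Register state trace:
  MOV R1, 27  → R1 = 27
  MOV R4, 32  → R4 = 32
  CMP R1, R4  → computes 27 - 32 = -5
  Result is nonzero, so values are not equal
ZF = 0

0


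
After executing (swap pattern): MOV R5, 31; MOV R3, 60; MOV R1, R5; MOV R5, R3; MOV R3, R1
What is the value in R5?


Register state trace (swap pattern):
  MOV R5, 31  → R5 = 31
  MOV R3, 60  → R3 = 60
  MOV R1, R5  → R1 = 31  (save R5)
  MOV R5, R3  → R5 = 60  (R5 gets R3's value)
  MOV R3, R1  → R3 = 31  (R3 gets saved value)
Final: R5 = 60

60


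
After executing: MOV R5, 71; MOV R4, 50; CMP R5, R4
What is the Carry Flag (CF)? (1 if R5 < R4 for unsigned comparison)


Register state trace:
  MOV R5, 71  → R5 = 71
  MOV R4, 50  → R4 = 50
  CMP R5, R4  → unsigned 71 - 50: no borrow
  71 >= 50, so CF = 0
CF = 0

0


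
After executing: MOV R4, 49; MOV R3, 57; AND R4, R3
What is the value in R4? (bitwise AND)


Register state trace:
  MOV R4, 49  → R4 = 49 (0b00110001)
  MOV R3, 57  → R3 = 57 (0b00111001)
  AND R4, R3  → R4 = 49 AND 57 = 49 (0b00110001)
Final: R4 = 49

49


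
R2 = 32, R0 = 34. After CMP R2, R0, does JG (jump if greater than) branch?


Trace:
  R2 = 32, R0 = 34
  CMP R2, R0  → compares 32 vs 34
  JG checks: is 32 greater than 34?
  32 < 34, so condition is false
Branch taken: No

No


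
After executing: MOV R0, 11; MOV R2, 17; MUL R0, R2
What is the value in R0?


Register state trace:
  MOV R0, 11  → R0 = 11
  MOV R2, 17  → R2 = 17
  MUL R0, R2  → R0 = 11 * 17 = 187
Final: R0 = 187

187


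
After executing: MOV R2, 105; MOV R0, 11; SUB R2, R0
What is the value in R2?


Register state trace:
  MOV R2, 105  → R2 = 105
  MOV R0, 11  → R0 = 11
  SUB R2, R0  → R2 = 105 - 11 = 94
Final: R2 = 94

94


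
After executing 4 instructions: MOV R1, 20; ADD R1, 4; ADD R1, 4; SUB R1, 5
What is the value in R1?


Register state trace:
  MOV R1, 20  → R1 = 20
  ADD R1, 4  → R1 = 20 + 4 = 24
  ADD R1, 4  → R1 = 24 + 4 = 28
  SUB R1, 5  → R1 = 28 - 5 = 23
Final: R1 = 23

23


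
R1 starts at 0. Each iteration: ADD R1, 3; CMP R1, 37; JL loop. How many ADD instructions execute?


Loop trace (R1 starts at 0, target 37, step 3):
  ADD #1: R1 = 0 + 3 = 3  → 3 < 37, loop
  ADD #2: R1 = 3 + 3 = 6  → 6 < 37, loop
  ADD #3: R1 = 6 + 3 = 9  → 9 < 37, loop
  ADD #4: R1 = 9 + 3 = 12  → 12 < 37, loop
  ADD #5: R1 = 12 + 3 = 15  → 15 < 37, loop
  ADD #6: R1 = 15 + 3 = 18  → 18 < 37, loop
  ADD #7: R1 = 18 + 3 = 21  → 21 < 37, loop
  ADD #8: R1 = 21 + 3 = 24  → 24 < 37, loop
  ADD #9: R1 = 24 + 3 = 27  → 27 < 37, loop
  ADD #10: R1 = 27 + 3 = 30  → 30 < 37, loop
  ADD #11: R1 = 30 + 3 = 33  → 33 < 37, loop
  ADD #12: R1 = 33 + 3 = 36  → 36 < 37, loop
  ADD #13: R1 = 36 + 3 = 39  → 39 >= 37, exit
Total ADD instructions: 13

13


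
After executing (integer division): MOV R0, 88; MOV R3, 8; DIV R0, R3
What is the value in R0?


Register state trace:
  MOV R0, 88  → R0 = 88
  MOV R3, 8  → R3 = 8
  DIV R0, R3  → R0 = 88 // 8 = 11
Final: R0 = 11

11


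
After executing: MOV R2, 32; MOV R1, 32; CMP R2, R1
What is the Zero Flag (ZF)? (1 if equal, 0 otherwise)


Register state trace:
  MOV R2, 32  → R2 = 32
  MOV R1, 32  → R1 = 32
  CMP R2, R1  → computes 32 - 32 = 0
  Result is zero, so values are equal
ZF = 1

1


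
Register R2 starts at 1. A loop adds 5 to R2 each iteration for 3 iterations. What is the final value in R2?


Starting value: R2 = 1
  Iter 1: R2 = 1 + 5 = 6
  Iter 2: R2 = 6 + 5 = 11
  Iter 3: R2 = 11 + 5 = 16
Final: R2 = 16

16


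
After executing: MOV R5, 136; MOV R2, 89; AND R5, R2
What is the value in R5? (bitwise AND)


Register state trace:
  MOV R5, 136  → R5 = 136 (0b10001000)
  MOV R2, 89  → R2 = 89 (0b01011001)
  AND R5, R2  → R5 = 136 AND 89 = 8 (0b00001000)
Final: R5 = 8

8


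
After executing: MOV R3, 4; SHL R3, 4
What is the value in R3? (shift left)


Register state trace:
  MOV R3, 4  → R3 = 4
  SHL R3, 4  → R3 = 4 << 4 = 4 * 2^4 = 64
Final: R3 = 64

64


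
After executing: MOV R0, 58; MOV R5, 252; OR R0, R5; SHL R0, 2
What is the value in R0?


Register state trace:
  MOV R0, 58  → R0 = 58 (0b00111010)
  MOV R5, 252  → R5 = 252 (0b11111100)
  OR R0, R5  → R0 = 58 OR 252 = 254 (0b11111110)
  SHL R0, 2  → R0 = 254 << 2 = 1016
Final: R0 = 1016

1016


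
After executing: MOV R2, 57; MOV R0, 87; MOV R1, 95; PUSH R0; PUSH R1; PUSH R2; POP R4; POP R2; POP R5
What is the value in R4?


Stack trace (top is rightmost):
  MOV R2, 57  → R2 = 57
  MOV R0, 87  → R0 = 87
  MOV R1, 95  → R1 = 95
  PUSH R0  → stack: [87]
  PUSH R1  → stack: [87, 95]
  PUSH R2  → stack: [87, 95, 57]
  POP R4  → R4 = 57, stack: [87, 95]
  POP R2  → R2 = 95, stack: [87]
  POP R5  → R5 = 87, stack: []
Final: R4 = 57

57
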